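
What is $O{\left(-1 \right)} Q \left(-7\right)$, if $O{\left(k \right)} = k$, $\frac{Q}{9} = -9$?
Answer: $-567$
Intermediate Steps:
$Q = -81$ ($Q = 9 \left(-9\right) = -81$)
$O{\left(-1 \right)} Q \left(-7\right) = \left(-1\right) \left(-81\right) \left(-7\right) = 81 \left(-7\right) = -567$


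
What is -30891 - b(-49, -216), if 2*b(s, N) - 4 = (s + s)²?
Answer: -35695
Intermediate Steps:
b(s, N) = 2 + 2*s² (b(s, N) = 2 + (s + s)²/2 = 2 + (2*s)²/2 = 2 + (4*s²)/2 = 2 + 2*s²)
-30891 - b(-49, -216) = -30891 - (2 + 2*(-49)²) = -30891 - (2 + 2*2401) = -30891 - (2 + 4802) = -30891 - 1*4804 = -30891 - 4804 = -35695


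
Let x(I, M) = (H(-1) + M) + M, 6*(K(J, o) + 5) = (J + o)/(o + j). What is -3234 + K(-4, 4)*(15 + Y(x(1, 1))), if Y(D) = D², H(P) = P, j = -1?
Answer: -3314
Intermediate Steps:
K(J, o) = -5 + (J + o)/(6*(-1 + o)) (K(J, o) = -5 + ((J + o)/(o - 1))/6 = -5 + ((J + o)/(-1 + o))/6 = -5 + (J + o)/(6*(-1 + o)))
x(I, M) = -1 + 2*M (x(I, M) = (-1 + M) + M = -1 + 2*M)
-3234 + K(-4, 4)*(15 + Y(x(1, 1))) = -3234 + ((30 - 4 - 29*4)/(6*(-1 + 4)))*(15 + (-1 + 2*1)²) = -3234 + ((⅙)*(30 - 4 - 116)/3)*(15 + (-1 + 2)²) = -3234 + ((⅙)*(⅓)*(-90))*(15 + 1²) = -3234 - 5*(15 + 1) = -3234 - 5*16 = -3234 - 80 = -3314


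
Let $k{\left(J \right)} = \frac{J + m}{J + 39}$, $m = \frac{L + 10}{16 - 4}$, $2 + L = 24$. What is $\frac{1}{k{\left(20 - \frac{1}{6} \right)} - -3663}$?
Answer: $\frac{353}{1293174} \approx 0.00027297$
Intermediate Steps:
$L = 22$ ($L = -2 + 24 = 22$)
$m = \frac{8}{3}$ ($m = \frac{22 + 10}{16 - 4} = \frac{32}{12} = 32 \cdot \frac{1}{12} = \frac{8}{3} \approx 2.6667$)
$k{\left(J \right)} = \frac{\frac{8}{3} + J}{39 + J}$ ($k{\left(J \right)} = \frac{J + \frac{8}{3}}{J + 39} = \frac{\frac{8}{3} + J}{39 + J}$)
$\frac{1}{k{\left(20 - \frac{1}{6} \right)} - -3663} = \frac{1}{\frac{\frac{8}{3} + \left(20 - \frac{1}{6}\right)}{39 + \left(20 - \frac{1}{6}\right)} - -3663} = \frac{1}{\frac{\frac{8}{3} + \left(20 - \frac{1}{6}\right)}{39 + \left(20 - \frac{1}{6}\right)} + 3663} = \frac{1}{\frac{\frac{8}{3} + \frac{119}{6}}{39 + \frac{119}{6}} + 3663} = \frac{1}{\frac{1}{\frac{353}{6}} \cdot \frac{45}{2} + 3663} = \frac{1}{\frac{6}{353} \cdot \frac{45}{2} + 3663} = \frac{1}{\frac{135}{353} + 3663} = \frac{1}{\frac{1293174}{353}} = \frac{353}{1293174}$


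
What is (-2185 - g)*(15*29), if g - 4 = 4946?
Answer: -3103725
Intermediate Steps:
g = 4950 (g = 4 + 4946 = 4950)
(-2185 - g)*(15*29) = (-2185 - 1*4950)*(15*29) = (-2185 - 4950)*435 = -7135*435 = -3103725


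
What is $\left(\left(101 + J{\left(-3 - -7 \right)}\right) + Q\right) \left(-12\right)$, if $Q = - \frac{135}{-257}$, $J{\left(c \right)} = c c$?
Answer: $- \frac{362448}{257} \approx -1410.3$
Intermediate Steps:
$J{\left(c \right)} = c^{2}$
$Q = \frac{135}{257}$ ($Q = \left(-135\right) \left(- \frac{1}{257}\right) = \frac{135}{257} \approx 0.52529$)
$\left(\left(101 + J{\left(-3 - -7 \right)}\right) + Q\right) \left(-12\right) = \left(\left(101 + \left(-3 - -7\right)^{2}\right) + \frac{135}{257}\right) \left(-12\right) = \left(\left(101 + \left(-3 + 7\right)^{2}\right) + \frac{135}{257}\right) \left(-12\right) = \left(\left(101 + 4^{2}\right) + \frac{135}{257}\right) \left(-12\right) = \left(\left(101 + 16\right) + \frac{135}{257}\right) \left(-12\right) = \left(117 + \frac{135}{257}\right) \left(-12\right) = \frac{30204}{257} \left(-12\right) = - \frac{362448}{257}$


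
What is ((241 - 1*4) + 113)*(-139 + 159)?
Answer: 7000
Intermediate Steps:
((241 - 1*4) + 113)*(-139 + 159) = ((241 - 4) + 113)*20 = (237 + 113)*20 = 350*20 = 7000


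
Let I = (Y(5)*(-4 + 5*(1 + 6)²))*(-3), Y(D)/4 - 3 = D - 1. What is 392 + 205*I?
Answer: -4149628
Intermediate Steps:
Y(D) = 8 + 4*D (Y(D) = 12 + 4*(D - 1) = 12 + 4*(-1 + D) = 12 + (-4 + 4*D) = 8 + 4*D)
I = -20244 (I = ((8 + 4*5)*(-4 + 5*(1 + 6)²))*(-3) = ((8 + 20)*(-4 + 5*7²))*(-3) = (28*(-4 + 5*49))*(-3) = (28*(-4 + 245))*(-3) = (28*241)*(-3) = 6748*(-3) = -20244)
392 + 205*I = 392 + 205*(-20244) = 392 - 4150020 = -4149628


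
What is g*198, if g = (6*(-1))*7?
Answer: -8316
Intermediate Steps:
g = -42 (g = -6*7 = -42)
g*198 = -42*198 = -8316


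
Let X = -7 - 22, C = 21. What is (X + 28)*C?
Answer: -21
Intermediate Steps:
X = -29
(X + 28)*C = (-29 + 28)*21 = -1*21 = -21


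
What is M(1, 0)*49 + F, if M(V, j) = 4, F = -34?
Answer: 162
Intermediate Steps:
M(1, 0)*49 + F = 4*49 - 34 = 196 - 34 = 162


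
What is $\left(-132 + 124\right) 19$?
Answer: $-152$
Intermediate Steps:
$\left(-132 + 124\right) 19 = \left(-8\right) 19 = -152$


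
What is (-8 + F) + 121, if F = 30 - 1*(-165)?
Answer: 308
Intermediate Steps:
F = 195 (F = 30 + 165 = 195)
(-8 + F) + 121 = (-8 + 195) + 121 = 187 + 121 = 308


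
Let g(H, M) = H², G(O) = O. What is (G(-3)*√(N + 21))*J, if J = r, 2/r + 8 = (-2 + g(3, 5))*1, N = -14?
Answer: 6*√7 ≈ 15.875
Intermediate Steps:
r = -2 (r = 2/(-8 + (-2 + 3²)*1) = 2/(-8 + (-2 + 9)*1) = 2/(-8 + 7*1) = 2/(-8 + 7) = 2/(-1) = 2*(-1) = -2)
J = -2
(G(-3)*√(N + 21))*J = -3*√(-14 + 21)*(-2) = -3*√7*(-2) = 6*√7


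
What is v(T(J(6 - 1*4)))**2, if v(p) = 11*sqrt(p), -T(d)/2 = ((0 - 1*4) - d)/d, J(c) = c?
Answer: 726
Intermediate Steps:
T(d) = -2*(-4 - d)/d (T(d) = -2*((0 - 1*4) - d)/d = -2*((0 - 4) - d)/d = -2*(-4 - d)/d)
v(T(J(6 - 1*4)))**2 = (11*sqrt(2 + 8/(6 - 1*4)))**2 = (11*sqrt(2 + 8/(6 - 4)))**2 = (11*sqrt(2 + 8/2))**2 = (11*sqrt(2 + 8*(1/2)))**2 = (11*sqrt(2 + 4))**2 = (11*sqrt(6))**2 = 726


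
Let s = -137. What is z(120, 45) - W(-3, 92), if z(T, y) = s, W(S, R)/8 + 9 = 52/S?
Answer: 221/3 ≈ 73.667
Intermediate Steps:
W(S, R) = -72 + 416/S (W(S, R) = -72 + 8*(52/S) = -72 + 416/S)
z(T, y) = -137
z(120, 45) - W(-3, 92) = -137 - (-72 + 416/(-3)) = -137 - (-72 + 416*(-⅓)) = -137 - (-72 - 416/3) = -137 - 1*(-632/3) = -137 + 632/3 = 221/3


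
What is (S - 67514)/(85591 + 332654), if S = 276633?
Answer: 209119/418245 ≈ 0.49999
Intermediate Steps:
(S - 67514)/(85591 + 332654) = (276633 - 67514)/(85591 + 332654) = 209119/418245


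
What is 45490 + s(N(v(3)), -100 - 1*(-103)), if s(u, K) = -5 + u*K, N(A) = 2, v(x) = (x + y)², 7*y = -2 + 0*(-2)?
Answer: 45491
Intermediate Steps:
y = -2/7 (y = (-2 + 0*(-2))/7 = (-2 + 0)/7 = (⅐)*(-2) = -2/7 ≈ -0.28571)
v(x) = (-2/7 + x)² (v(x) = (x - 2/7)² = (-2/7 + x)²)
s(u, K) = -5 + K*u
45490 + s(N(v(3)), -100 - 1*(-103)) = 45490 + (-5 + (-100 - 1*(-103))*2) = 45490 + (-5 + (-100 + 103)*2) = 45490 + (-5 + 3*2) = 45490 + (-5 + 6) = 45490 + 1 = 45491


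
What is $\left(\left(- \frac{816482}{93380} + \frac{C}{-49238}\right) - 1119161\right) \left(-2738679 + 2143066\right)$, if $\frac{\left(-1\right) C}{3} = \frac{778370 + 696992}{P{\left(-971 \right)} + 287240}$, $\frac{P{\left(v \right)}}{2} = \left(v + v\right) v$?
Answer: $\frac{74042623732176497994985579}{111076368068820} \approx 6.6659 \cdot 10^{11}$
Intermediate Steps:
$P{\left(v \right)} = 4 v^{2}$ ($P{\left(v \right)} = 2 \left(v + v\right) v = 2 \cdot 2 v v = 2 \cdot 2 v^{2} = 4 v^{2}$)
$C = - \frac{737681}{676434}$ ($C = - 3 \frac{778370 + 696992}{4 \left(-971\right)^{2} + 287240} = - 3 \frac{1475362}{4 \cdot 942841 + 287240} = - 3 \frac{1475362}{3771364 + 287240} = - 3 \cdot \frac{1475362}{4058604} = - 3 \cdot 1475362 \cdot \frac{1}{4058604} = \left(-3\right) \frac{737681}{2029302} = - \frac{737681}{676434} \approx -1.0905$)
$\left(\left(- \frac{816482}{93380} + \frac{C}{-49238}\right) - 1119161\right) \left(-2738679 + 2143066\right) = \left(\left(- \frac{816482}{93380} - \frac{737681}{676434 \left(-49238\right)}\right) - 1119161\right) \left(-2738679 + 2143066\right) = \left(\left(\left(-816482\right) \frac{1}{93380} - - \frac{105383}{4758036756}\right) - 1119161\right) \left(-595613\right) = \left(\left(- \frac{408241}{46690} + \frac{105383}{4758036756}\right) - 1119161\right) \left(-595613\right) = \left(- \frac{971210381486963}{111076368068820} - 1119161\right) \left(-595613\right) = \left(- \frac{124313310374650146983}{111076368068820}\right) \left(-595613\right) = \frac{74042623732176497994985579}{111076368068820}$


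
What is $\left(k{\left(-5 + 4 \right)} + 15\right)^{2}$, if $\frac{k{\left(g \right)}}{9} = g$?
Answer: $36$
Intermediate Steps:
$k{\left(g \right)} = 9 g$
$\left(k{\left(-5 + 4 \right)} + 15\right)^{2} = \left(9 \left(-5 + 4\right) + 15\right)^{2} = \left(9 \left(-1\right) + 15\right)^{2} = \left(-9 + 15\right)^{2} = 6^{2} = 36$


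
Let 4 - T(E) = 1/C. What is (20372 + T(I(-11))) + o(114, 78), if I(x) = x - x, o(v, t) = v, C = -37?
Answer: 758131/37 ≈ 20490.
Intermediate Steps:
I(x) = 0
T(E) = 149/37 (T(E) = 4 - 1/(-37) = 4 - 1*(-1/37) = 4 + 1/37 = 149/37)
(20372 + T(I(-11))) + o(114, 78) = (20372 + 149/37) + 114 = 753913/37 + 114 = 758131/37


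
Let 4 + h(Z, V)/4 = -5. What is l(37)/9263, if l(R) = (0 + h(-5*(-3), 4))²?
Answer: 1296/9263 ≈ 0.13991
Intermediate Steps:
h(Z, V) = -36 (h(Z, V) = -16 + 4*(-5) = -16 - 20 = -36)
l(R) = 1296 (l(R) = (0 - 36)² = (-36)² = 1296)
l(37)/9263 = 1296/9263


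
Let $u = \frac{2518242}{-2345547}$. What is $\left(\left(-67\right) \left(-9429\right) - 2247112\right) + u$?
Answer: $- \frac{1262975476695}{781849} \approx -1.6154 \cdot 10^{6}$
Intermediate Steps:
$u = - \frac{839414}{781849}$ ($u = 2518242 \left(- \frac{1}{2345547}\right) = - \frac{839414}{781849} \approx -1.0736$)
$\left(\left(-67\right) \left(-9429\right) - 2247112\right) + u = \left(\left(-67\right) \left(-9429\right) - 2247112\right) - \frac{839414}{781849} = \left(631743 - 2247112\right) - \frac{839414}{781849} = -1615369 - \frac{839414}{781849} = - \frac{1262975476695}{781849}$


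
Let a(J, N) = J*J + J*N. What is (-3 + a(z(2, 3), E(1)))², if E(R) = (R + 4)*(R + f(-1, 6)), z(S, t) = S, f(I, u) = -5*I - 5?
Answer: 121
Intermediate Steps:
f(I, u) = -5 - 5*I
E(R) = R*(4 + R) (E(R) = (R + 4)*(R + (-5 - 5*(-1))) = (4 + R)*(R + (-5 + 5)) = (4 + R)*(R + 0) = (4 + R)*R = R*(4 + R))
a(J, N) = J² + J*N
(-3 + a(z(2, 3), E(1)))² = (-3 + 2*(2 + 1*(4 + 1)))² = (-3 + 2*(2 + 1*5))² = (-3 + 2*(2 + 5))² = (-3 + 2*7)² = (-3 + 14)² = 11² = 121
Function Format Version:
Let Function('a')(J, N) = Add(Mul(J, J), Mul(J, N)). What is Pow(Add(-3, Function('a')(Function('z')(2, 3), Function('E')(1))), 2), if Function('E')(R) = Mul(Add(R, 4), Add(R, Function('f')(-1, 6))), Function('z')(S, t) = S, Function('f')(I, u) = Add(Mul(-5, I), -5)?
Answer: 121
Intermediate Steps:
Function('f')(I, u) = Add(-5, Mul(-5, I))
Function('E')(R) = Mul(R, Add(4, R)) (Function('E')(R) = Mul(Add(R, 4), Add(R, Add(-5, Mul(-5, -1)))) = Mul(Add(4, R), Add(R, Add(-5, 5))) = Mul(Add(4, R), Add(R, 0)) = Mul(Add(4, R), R) = Mul(R, Add(4, R)))
Function('a')(J, N) = Add(Pow(J, 2), Mul(J, N))
Pow(Add(-3, Function('a')(Function('z')(2, 3), Function('E')(1))), 2) = Pow(Add(-3, Mul(2, Add(2, Mul(1, Add(4, 1))))), 2) = Pow(Add(-3, Mul(2, Add(2, Mul(1, 5)))), 2) = Pow(Add(-3, Mul(2, Add(2, 5))), 2) = Pow(Add(-3, Mul(2, 7)), 2) = Pow(Add(-3, 14), 2) = Pow(11, 2) = 121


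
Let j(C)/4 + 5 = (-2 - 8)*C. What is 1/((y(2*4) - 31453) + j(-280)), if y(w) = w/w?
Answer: -1/20272 ≈ -4.9329e-5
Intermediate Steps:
j(C) = -20 - 40*C (j(C) = -20 + 4*((-2 - 8)*C) = -20 + 4*(-10*C) = -20 - 40*C)
y(w) = 1
1/((y(2*4) - 31453) + j(-280)) = 1/((1 - 31453) + (-20 - 40*(-280))) = 1/(-31452 + (-20 + 11200)) = 1/(-31452 + 11180) = 1/(-20272) = -1/20272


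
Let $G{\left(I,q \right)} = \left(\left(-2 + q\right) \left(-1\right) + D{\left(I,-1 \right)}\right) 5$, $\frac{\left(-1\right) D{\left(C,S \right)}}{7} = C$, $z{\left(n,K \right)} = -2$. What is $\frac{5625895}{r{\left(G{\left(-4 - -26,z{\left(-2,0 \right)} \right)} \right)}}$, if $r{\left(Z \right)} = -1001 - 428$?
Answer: $- \frac{5625895}{1429} \approx -3936.9$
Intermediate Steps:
$D{\left(C,S \right)} = - 7 C$
$G{\left(I,q \right)} = 10 - 35 I - 5 q$ ($G{\left(I,q \right)} = \left(\left(-2 + q\right) \left(-1\right) - 7 I\right) 5 = \left(\left(2 - q\right) - 7 I\right) 5 = \left(2 - q - 7 I\right) 5 = 10 - 35 I - 5 q$)
$r{\left(Z \right)} = -1429$ ($r{\left(Z \right)} = -1001 - 428 = -1429$)
$\frac{5625895}{r{\left(G{\left(-4 - -26,z{\left(-2,0 \right)} \right)} \right)}} = \frac{5625895}{-1429} = 5625895 \left(- \frac{1}{1429}\right) = - \frac{5625895}{1429}$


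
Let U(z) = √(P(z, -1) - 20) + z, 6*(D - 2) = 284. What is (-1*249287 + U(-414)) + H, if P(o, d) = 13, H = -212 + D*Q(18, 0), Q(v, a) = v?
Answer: -249025 + I*√7 ≈ -2.4903e+5 + 2.6458*I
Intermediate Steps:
D = 148/3 (D = 2 + (⅙)*284 = 2 + 142/3 = 148/3 ≈ 49.333)
H = 676 (H = -212 + (148/3)*18 = -212 + 888 = 676)
U(z) = z + I*√7 (U(z) = √(13 - 20) + z = √(-7) + z = I*√7 + z = z + I*√7)
(-1*249287 + U(-414)) + H = (-1*249287 + (-414 + I*√7)) + 676 = (-249287 + (-414 + I*√7)) + 676 = (-249701 + I*√7) + 676 = -249025 + I*√7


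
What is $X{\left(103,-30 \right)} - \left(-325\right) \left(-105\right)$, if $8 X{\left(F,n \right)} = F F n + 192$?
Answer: $- \frac{295539}{4} \approx -73885.0$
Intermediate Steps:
$X{\left(F,n \right)} = 24 + \frac{n F^{2}}{8}$ ($X{\left(F,n \right)} = \frac{F F n + 192}{8} = \frac{F^{2} n + 192}{8} = \frac{n F^{2} + 192}{8} = \frac{192 + n F^{2}}{8} = 24 + \frac{n F^{2}}{8}$)
$X{\left(103,-30 \right)} - \left(-325\right) \left(-105\right) = \left(24 + \frac{1}{8} \left(-30\right) 103^{2}\right) - \left(-325\right) \left(-105\right) = \left(24 + \frac{1}{8} \left(-30\right) 10609\right) - 34125 = \left(24 - \frac{159135}{4}\right) - 34125 = - \frac{159039}{4} - 34125 = - \frac{295539}{4}$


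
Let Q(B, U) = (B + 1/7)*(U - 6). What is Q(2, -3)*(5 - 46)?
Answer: 5535/7 ≈ 790.71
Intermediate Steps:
Q(B, U) = (-6 + U)*(⅐ + B) (Q(B, U) = (B + ⅐)*(-6 + U) = (⅐ + B)*(-6 + U) = (-6 + U)*(⅐ + B))
Q(2, -3)*(5 - 46) = (-6/7 - 6*2 + (⅐)*(-3) + 2*(-3))*(5 - 46) = (-6/7 - 12 - 3/7 - 6)*(-41) = -135/7*(-41) = 5535/7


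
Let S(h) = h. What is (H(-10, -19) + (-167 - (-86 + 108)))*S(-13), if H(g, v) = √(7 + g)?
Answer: 2457 - 13*I*√3 ≈ 2457.0 - 22.517*I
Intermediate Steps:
(H(-10, -19) + (-167 - (-86 + 108)))*S(-13) = (√(7 - 10) + (-167 - (-86 + 108)))*(-13) = (√(-3) + (-167 - 1*22))*(-13) = (I*√3 + (-167 - 22))*(-13) = (I*√3 - 189)*(-13) = (-189 + I*√3)*(-13) = 2457 - 13*I*√3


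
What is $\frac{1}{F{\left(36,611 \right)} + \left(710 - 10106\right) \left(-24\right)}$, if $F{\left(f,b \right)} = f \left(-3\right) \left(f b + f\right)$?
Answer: $- \frac{1}{2153952} \approx -4.6426 \cdot 10^{-7}$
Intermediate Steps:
$F{\left(f,b \right)} = - 3 f \left(f + b f\right)$ ($F{\left(f,b \right)} = - 3 f \left(b f + f\right) = - 3 f \left(f + b f\right)$)
$\frac{1}{F{\left(36,611 \right)} + \left(710 - 10106\right) \left(-24\right)} = \frac{1}{3 \cdot 36^{2} \left(-1 - 611\right) + \left(710 - 10106\right) \left(-24\right)} = \frac{1}{3 \cdot 1296 \left(-1 - 611\right) - -225504} = \frac{1}{3 \cdot 1296 \left(-612\right) + 225504} = \frac{1}{-2379456 + 225504} = \frac{1}{-2153952} = - \frac{1}{2153952}$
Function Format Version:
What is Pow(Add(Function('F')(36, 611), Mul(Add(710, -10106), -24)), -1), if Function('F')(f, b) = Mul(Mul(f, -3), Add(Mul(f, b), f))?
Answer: Rational(-1, 2153952) ≈ -4.6426e-7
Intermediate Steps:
Function('F')(f, b) = Mul(-3, f, Add(f, Mul(b, f))) (Function('F')(f, b) = Mul(Mul(-3, f), Add(Mul(b, f), f)) = Mul(Mul(-3, f), Add(f, Mul(b, f))) = Mul(-3, f, Add(f, Mul(b, f))))
Pow(Add(Function('F')(36, 611), Mul(Add(710, -10106), -24)), -1) = Pow(Add(Mul(3, Pow(36, 2), Add(-1, Mul(-1, 611))), Mul(Add(710, -10106), -24)), -1) = Pow(Add(Mul(3, 1296, Add(-1, -611)), Mul(-9396, -24)), -1) = Pow(Add(Mul(3, 1296, -612), 225504), -1) = Pow(Add(-2379456, 225504), -1) = Pow(-2153952, -1) = Rational(-1, 2153952)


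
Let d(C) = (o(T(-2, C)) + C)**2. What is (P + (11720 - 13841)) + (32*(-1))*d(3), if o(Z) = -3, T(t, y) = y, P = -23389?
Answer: -25510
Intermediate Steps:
d(C) = (-3 + C)**2
(P + (11720 - 13841)) + (32*(-1))*d(3) = (-23389 + (11720 - 13841)) + (32*(-1))*(-3 + 3)**2 = (-23389 - 2121) - 32*0**2 = -25510 - 32*0 = -25510 + 0 = -25510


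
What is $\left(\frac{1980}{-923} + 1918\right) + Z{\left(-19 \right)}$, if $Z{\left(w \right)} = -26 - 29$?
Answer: $\frac{1717569}{923} \approx 1860.9$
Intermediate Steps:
$Z{\left(w \right)} = -55$ ($Z{\left(w \right)} = -26 - 29 = -55$)
$\left(\frac{1980}{-923} + 1918\right) + Z{\left(-19 \right)} = \left(\frac{1980}{-923} + 1918\right) - 55 = \left(1980 \left(- \frac{1}{923}\right) + 1918\right) - 55 = \left(- \frac{1980}{923} + 1918\right) - 55 = \frac{1768334}{923} - 55 = \frac{1717569}{923}$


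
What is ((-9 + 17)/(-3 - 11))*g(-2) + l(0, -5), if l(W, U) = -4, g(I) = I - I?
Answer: -4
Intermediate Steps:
g(I) = 0
((-9 + 17)/(-3 - 11))*g(-2) + l(0, -5) = ((-9 + 17)/(-3 - 11))*0 - 4 = (8/(-14))*0 - 4 = (8*(-1/14))*0 - 4 = -4/7*0 - 4 = 0 - 4 = -4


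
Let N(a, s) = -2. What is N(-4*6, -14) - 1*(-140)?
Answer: 138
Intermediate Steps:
N(-4*6, -14) - 1*(-140) = -2 - 1*(-140) = -2 + 140 = 138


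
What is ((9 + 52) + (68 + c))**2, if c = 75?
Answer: 41616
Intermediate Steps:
((9 + 52) + (68 + c))**2 = ((9 + 52) + (68 + 75))**2 = (61 + 143)**2 = 204**2 = 41616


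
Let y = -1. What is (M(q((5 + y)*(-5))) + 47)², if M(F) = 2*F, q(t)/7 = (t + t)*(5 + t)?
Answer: 71351809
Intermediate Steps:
q(t) = 14*t*(5 + t) (q(t) = 7*((t + t)*(5 + t)) = 7*((2*t)*(5 + t)) = 7*(2*t*(5 + t)) = 14*t*(5 + t))
(M(q((5 + y)*(-5))) + 47)² = (2*(14*((5 - 1)*(-5))*(5 + (5 - 1)*(-5))) + 47)² = (2*(14*(4*(-5))*(5 + 4*(-5))) + 47)² = (2*(14*(-20)*(5 - 20)) + 47)² = (2*(14*(-20)*(-15)) + 47)² = (2*4200 + 47)² = (8400 + 47)² = 8447² = 71351809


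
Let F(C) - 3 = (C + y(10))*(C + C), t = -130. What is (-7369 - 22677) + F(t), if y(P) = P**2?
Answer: -22243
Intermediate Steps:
F(C) = 3 + 2*C*(100 + C) (F(C) = 3 + (C + 10**2)*(C + C) = 3 + (C + 100)*(2*C) = 3 + (100 + C)*(2*C) = 3 + 2*C*(100 + C))
(-7369 - 22677) + F(t) = (-7369 - 22677) + (3 + 2*(-130)**2 + 200*(-130)) = -30046 + (3 + 2*16900 - 26000) = -30046 + (3 + 33800 - 26000) = -30046 + 7803 = -22243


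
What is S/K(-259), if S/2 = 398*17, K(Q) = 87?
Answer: 13532/87 ≈ 155.54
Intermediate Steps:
S = 13532 (S = 2*(398*17) = 2*6766 = 13532)
S/K(-259) = 13532/87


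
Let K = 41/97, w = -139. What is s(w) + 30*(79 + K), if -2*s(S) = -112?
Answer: 236552/97 ≈ 2438.7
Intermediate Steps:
s(S) = 56 (s(S) = -½*(-112) = 56)
K = 41/97 (K = 41*(1/97) = 41/97 ≈ 0.42268)
s(w) + 30*(79 + K) = 56 + 30*(79 + 41/97) = 56 + 30*(7704/97) = 56 + 231120/97 = 236552/97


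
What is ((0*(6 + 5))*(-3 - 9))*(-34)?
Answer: 0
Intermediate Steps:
((0*(6 + 5))*(-3 - 9))*(-34) = ((0*11)*(-12))*(-34) = (0*(-12))*(-34) = 0*(-34) = 0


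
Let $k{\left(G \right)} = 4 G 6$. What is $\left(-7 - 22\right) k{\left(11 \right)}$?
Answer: $-7656$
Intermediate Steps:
$k{\left(G \right)} = 24 G$
$\left(-7 - 22\right) k{\left(11 \right)} = \left(-7 - 22\right) 24 \cdot 11 = \left(-29\right) 264 = -7656$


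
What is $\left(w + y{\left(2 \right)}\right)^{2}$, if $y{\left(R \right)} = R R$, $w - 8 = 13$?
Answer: $625$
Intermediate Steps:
$w = 21$ ($w = 8 + 13 = 21$)
$y{\left(R \right)} = R^{2}$
$\left(w + y{\left(2 \right)}\right)^{2} = \left(21 + 2^{2}\right)^{2} = \left(21 + 4\right)^{2} = 25^{2} = 625$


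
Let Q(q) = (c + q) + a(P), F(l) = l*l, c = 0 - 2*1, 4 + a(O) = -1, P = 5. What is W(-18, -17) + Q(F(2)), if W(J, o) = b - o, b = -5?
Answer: 9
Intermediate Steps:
a(O) = -5 (a(O) = -4 - 1 = -5)
c = -2 (c = 0 - 2 = -2)
F(l) = l²
W(J, o) = -5 - o
Q(q) = -7 + q (Q(q) = (-2 + q) - 5 = -7 + q)
W(-18, -17) + Q(F(2)) = (-5 - 1*(-17)) + (-7 + 2²) = (-5 + 17) + (-7 + 4) = 12 - 3 = 9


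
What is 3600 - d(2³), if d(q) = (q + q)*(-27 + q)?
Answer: 3904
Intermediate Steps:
d(q) = 2*q*(-27 + q) (d(q) = (2*q)*(-27 + q) = 2*q*(-27 + q))
3600 - d(2³) = 3600 - 2*2³*(-27 + 2³) = 3600 - 2*8*(-27 + 8) = 3600 - 2*8*(-19) = 3600 - 1*(-304) = 3600 + 304 = 3904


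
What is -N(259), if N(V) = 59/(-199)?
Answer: 59/199 ≈ 0.29648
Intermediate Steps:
N(V) = -59/199 (N(V) = 59*(-1/199) = -59/199)
-N(259) = -1*(-59/199) = 59/199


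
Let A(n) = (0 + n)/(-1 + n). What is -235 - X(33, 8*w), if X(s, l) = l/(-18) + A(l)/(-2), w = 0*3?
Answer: -235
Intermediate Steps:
w = 0
A(n) = n/(-1 + n)
X(s, l) = -l/18 - l/(2*(-1 + l)) (X(s, l) = l/(-18) + (l/(-1 + l))/(-2) = l*(-1/18) + (l/(-1 + l))*(-½) = -l/18 - l/(2*(-1 + l)))
-235 - X(33, 8*w) = -235 - 8*0*(-8 - 8*0)/(18*(-1 + 8*0)) = -235 - 0*(-8 - 1*0)/(18*(-1 + 0)) = -235 - 0*(-8 + 0)/(18*(-1)) = -235 - 0*(-1)*(-8)/18 = -235 - 1*0 = -235 + 0 = -235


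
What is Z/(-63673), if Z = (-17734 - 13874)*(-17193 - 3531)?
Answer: -655044192/63673 ≈ -10288.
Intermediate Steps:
Z = 655044192 (Z = -31608*(-20724) = 655044192)
Z/(-63673) = 655044192/(-63673) = 655044192*(-1/63673) = -655044192/63673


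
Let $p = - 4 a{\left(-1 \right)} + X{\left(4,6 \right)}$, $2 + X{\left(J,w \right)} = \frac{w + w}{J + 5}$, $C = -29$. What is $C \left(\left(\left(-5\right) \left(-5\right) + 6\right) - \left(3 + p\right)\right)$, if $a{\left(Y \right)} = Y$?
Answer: $- \frac{2146}{3} \approx -715.33$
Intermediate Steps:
$X{\left(J,w \right)} = -2 + \frac{2 w}{5 + J}$ ($X{\left(J,w \right)} = -2 + \frac{w + w}{J + 5} = -2 + \frac{2 w}{5 + J}$)
$p = \frac{10}{3}$ ($p = \left(-4\right) \left(-1\right) + \frac{2 \left(-5 + 6 - 4\right)}{5 + 4} = 4 + \frac{2 \left(-5 + 6 - 4\right)}{9} = 4 + 2 \cdot \frac{1}{9} \left(-3\right) = 4 - \frac{2}{3} = \frac{10}{3} \approx 3.3333$)
$C \left(\left(\left(-5\right) \left(-5\right) + 6\right) - \left(3 + p\right)\right) = - 29 \left(\left(\left(-5\right) \left(-5\right) + 6\right) - \frac{19}{3}\right) = - 29 \left(\left(25 + 6\right) - \frac{19}{3}\right) = - 29 \left(31 - \frac{19}{3}\right) = \left(-29\right) \frac{74}{3} = - \frac{2146}{3}$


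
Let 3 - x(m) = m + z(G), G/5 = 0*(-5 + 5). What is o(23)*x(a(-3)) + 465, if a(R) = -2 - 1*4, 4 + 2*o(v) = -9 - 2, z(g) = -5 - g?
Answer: 360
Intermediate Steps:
G = 0 (G = 5*(0*(-5 + 5)) = 5*(0*0) = 5*0 = 0)
o(v) = -15/2 (o(v) = -2 + (-9 - 2)/2 = -2 + (½)*(-11) = -2 - 11/2 = -15/2)
a(R) = -6 (a(R) = -2 - 4 = -6)
x(m) = 8 - m (x(m) = 3 - (m + (-5 - 1*0)) = 3 - (m + (-5 + 0)) = 3 - (m - 5) = 3 - (-5 + m) = 3 + (5 - m) = 8 - m)
o(23)*x(a(-3)) + 465 = -15*(8 - 1*(-6))/2 + 465 = -15*(8 + 6)/2 + 465 = -15/2*14 + 465 = -105 + 465 = 360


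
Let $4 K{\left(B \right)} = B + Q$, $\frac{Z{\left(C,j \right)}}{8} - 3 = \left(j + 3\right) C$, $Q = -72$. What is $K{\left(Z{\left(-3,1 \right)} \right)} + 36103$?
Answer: $36067$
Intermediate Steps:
$Z{\left(C,j \right)} = 24 + 8 C \left(3 + j\right)$ ($Z{\left(C,j \right)} = 24 + 8 \left(j + 3\right) C = 24 + 8 \left(3 + j\right) C = 24 + 8 C \left(3 + j\right)$)
$K{\left(B \right)} = -18 + \frac{B}{4}$ ($K{\left(B \right)} = \frac{B - 72}{4} = \frac{-72 + B}{4} = -18 + \frac{B}{4}$)
$K{\left(Z{\left(-3,1 \right)} \right)} + 36103 = \left(-18 + \frac{24 + 24 \left(-3\right) + 8 \left(-3\right) 1}{4}\right) + 36103 = \left(-18 + \frac{24 - 72 - 24}{4}\right) + 36103 = \left(-18 + \frac{1}{4} \left(-72\right)\right) + 36103 = \left(-18 - 18\right) + 36103 = -36 + 36103 = 36067$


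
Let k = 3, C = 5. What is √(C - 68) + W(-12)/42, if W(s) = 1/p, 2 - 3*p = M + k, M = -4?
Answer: 1/42 + 3*I*√7 ≈ 0.02381 + 7.9373*I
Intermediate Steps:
p = 1 (p = ⅔ - (-4 + 3)/3 = ⅔ - ⅓*(-1) = ⅔ + ⅓ = 1)
W(s) = 1 (W(s) = 1/1 = 1)
√(C - 68) + W(-12)/42 = √(5 - 68) + 1/42 = √(-63) + 1*(1/42) = 3*I*√7 + 1/42 = 1/42 + 3*I*√7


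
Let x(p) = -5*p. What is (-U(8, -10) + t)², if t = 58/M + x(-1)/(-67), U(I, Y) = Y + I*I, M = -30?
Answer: 3168338944/1010025 ≈ 3136.9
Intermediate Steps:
U(I, Y) = Y + I²
t = -2018/1005 (t = 58/(-30) - 5*(-1)/(-67) = 58*(-1/30) + 5*(-1/67) = -29/15 - 5/67 = -2018/1005 ≈ -2.0080)
(-U(8, -10) + t)² = (-(-10 + 8²) - 2018/1005)² = (-(-10 + 64) - 2018/1005)² = (-1*54 - 2018/1005)² = (-54 - 2018/1005)² = (-56288/1005)² = 3168338944/1010025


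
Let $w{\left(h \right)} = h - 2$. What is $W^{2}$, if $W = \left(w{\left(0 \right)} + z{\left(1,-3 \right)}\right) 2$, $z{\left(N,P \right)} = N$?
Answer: $4$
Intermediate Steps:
$w{\left(h \right)} = -2 + h$
$W = -2$ ($W = \left(\left(-2 + 0\right) + 1\right) 2 = \left(-2 + 1\right) 2 = \left(-1\right) 2 = -2$)
$W^{2} = \left(-2\right)^{2} = 4$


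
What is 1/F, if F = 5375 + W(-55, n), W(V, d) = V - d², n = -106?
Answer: -1/5916 ≈ -0.00016903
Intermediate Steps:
F = -5916 (F = 5375 + (-55 - 1*(-106)²) = 5375 + (-55 - 1*11236) = 5375 + (-55 - 11236) = 5375 - 11291 = -5916)
1/F = 1/(-5916) = -1/5916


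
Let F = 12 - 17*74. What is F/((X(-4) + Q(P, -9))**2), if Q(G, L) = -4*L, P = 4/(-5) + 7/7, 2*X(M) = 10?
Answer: -1246/1681 ≈ -0.74123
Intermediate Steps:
X(M) = 5 (X(M) = (1/2)*10 = 5)
P = 1/5 (P = 4*(-1/5) + 7*(1/7) = -4/5 + 1 = 1/5 ≈ 0.20000)
F = -1246 (F = 12 - 1258 = -1246)
F/((X(-4) + Q(P, -9))**2) = -1246/(5 - 4*(-9))**2 = -1246/(5 + 36)**2 = -1246/(41**2) = -1246/1681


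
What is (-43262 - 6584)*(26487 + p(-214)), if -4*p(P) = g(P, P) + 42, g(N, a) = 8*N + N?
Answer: -1343748468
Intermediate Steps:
g(N, a) = 9*N
p(P) = -21/2 - 9*P/4 (p(P) = -(9*P + 42)/4 = -(42 + 9*P)/4 = -21/2 - 9*P/4)
(-43262 - 6584)*(26487 + p(-214)) = (-43262 - 6584)*(26487 + (-21/2 - 9/4*(-214))) = -49846*(26487 + (-21/2 + 963/2)) = -49846*(26487 + 471) = -49846*26958 = -1343748468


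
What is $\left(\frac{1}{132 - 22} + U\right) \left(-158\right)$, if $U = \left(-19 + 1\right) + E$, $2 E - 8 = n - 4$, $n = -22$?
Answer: $\frac{234551}{55} \approx 4264.6$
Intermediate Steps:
$E = -9$ ($E = 4 + \frac{-22 - 4}{2} = 4 + \frac{1}{2} \left(-26\right) = 4 - 13 = -9$)
$U = -27$ ($U = \left(-19 + 1\right) - 9 = -18 - 9 = -27$)
$\left(\frac{1}{132 - 22} + U\right) \left(-158\right) = \left(\frac{1}{132 - 22} - 27\right) \left(-158\right) = \left(\frac{1}{110} - 27\right) \left(-158\right) = \left(- \frac{2969}{110}\right) \left(-158\right) = \frac{234551}{55}$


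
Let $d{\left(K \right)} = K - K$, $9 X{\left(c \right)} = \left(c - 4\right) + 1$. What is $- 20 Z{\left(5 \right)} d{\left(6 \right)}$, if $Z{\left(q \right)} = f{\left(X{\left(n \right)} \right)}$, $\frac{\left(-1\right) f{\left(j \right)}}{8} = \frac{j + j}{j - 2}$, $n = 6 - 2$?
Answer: $0$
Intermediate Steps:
$n = 4$ ($n = 6 - 2 = 4$)
$X{\left(c \right)} = - \frac{1}{3} + \frac{c}{9}$ ($X{\left(c \right)} = \frac{\left(c - 4\right) + 1}{9} = \frac{\left(-4 + c\right) + 1}{9} = \frac{-3 + c}{9} = - \frac{1}{3} + \frac{c}{9}$)
$d{\left(K \right)} = 0$
$f{\left(j \right)} = - \frac{16 j}{-2 + j}$ ($f{\left(j \right)} = - 8 \frac{j + j}{j - 2} = - 8 \frac{2 j}{-2 + j} = - \frac{16 j}{-2 + j}$)
$Z{\left(q \right)} = \frac{16}{17}$ ($Z{\left(q \right)} = - \frac{16 \left(- \frac{1}{3} + \frac{1}{9} \cdot 4\right)}{-2 + \left(- \frac{1}{3} + \frac{1}{9} \cdot 4\right)} = - \frac{16 \left(- \frac{1}{3} + \frac{4}{9}\right)}{-2 + \left(- \frac{1}{3} + \frac{4}{9}\right)} = \left(-16\right) \frac{1}{9} \frac{1}{-2 + \frac{1}{9}} = \left(-16\right) \frac{1}{9} \frac{1}{- \frac{17}{9}} = \left(-16\right) \frac{1}{9} \left(- \frac{9}{17}\right) = \frac{16}{17}$)
$- 20 Z{\left(5 \right)} d{\left(6 \right)} = - 20 \cdot \frac{16}{17} \cdot 0 = \left(-20\right) 0 = 0$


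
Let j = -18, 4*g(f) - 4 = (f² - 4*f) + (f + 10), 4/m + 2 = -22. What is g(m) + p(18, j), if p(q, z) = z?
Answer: -2069/144 ≈ -14.368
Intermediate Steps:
m = -⅙ (m = 4/(-2 - 22) = 4/(-24) = 4*(-1/24) = -⅙ ≈ -0.16667)
g(f) = 7/2 - 3*f/4 + f²/4 (g(f) = 1 + ((f² - 4*f) + (f + 10))/4 = 1 + ((f² - 4*f) + (10 + f))/4 = 1 + (10 + f² - 3*f)/4 = 1 + (5/2 - 3*f/4 + f²/4) = 7/2 - 3*f/4 + f²/4)
g(m) + p(18, j) = (7/2 - ¾*(-⅙) + (-⅙)²/4) - 18 = (7/2 + ⅛ + (¼)*(1/36)) - 18 = (7/2 + ⅛ + 1/144) - 18 = 523/144 - 18 = -2069/144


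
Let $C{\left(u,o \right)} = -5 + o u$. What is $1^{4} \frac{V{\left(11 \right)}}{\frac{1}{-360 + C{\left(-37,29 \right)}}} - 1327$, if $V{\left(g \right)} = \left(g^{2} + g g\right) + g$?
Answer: $-365141$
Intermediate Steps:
$V{\left(g \right)} = g + 2 g^{2}$ ($V{\left(g \right)} = \left(g^{2} + g^{2}\right) + g = 2 g^{2} + g = g + 2 g^{2}$)
$1^{4} \frac{V{\left(11 \right)}}{\frac{1}{-360 + C{\left(-37,29 \right)}}} - 1327 = 1^{4} \frac{11 \left(1 + 2 \cdot 11\right)}{\frac{1}{-360 + \left(-5 + 29 \left(-37\right)\right)}} - 1327 = 1 \frac{11 \left(1 + 22\right)}{\frac{1}{-360 - 1078}} - 1327 = 1 \frac{11 \cdot 23}{\frac{1}{-360 - 1078}} - 1327 = 1 \frac{253}{\frac{1}{-1438}} - 1327 = 1 \frac{253}{- \frac{1}{1438}} - 1327 = 1 \cdot 253 \left(-1438\right) - 1327 = 1 \left(-363814\right) - 1327 = -363814 - 1327 = -365141$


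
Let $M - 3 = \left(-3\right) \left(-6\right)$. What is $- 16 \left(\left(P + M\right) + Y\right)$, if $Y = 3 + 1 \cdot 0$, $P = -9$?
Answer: $-240$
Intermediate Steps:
$M = 21$ ($M = 3 - -18 = 3 + 18 = 21$)
$Y = 3$ ($Y = 3 + 0 = 3$)
$- 16 \left(\left(P + M\right) + Y\right) = - 16 \left(\left(-9 + 21\right) + 3\right) = - 16 \left(12 + 3\right) = \left(-16\right) 15 = -240$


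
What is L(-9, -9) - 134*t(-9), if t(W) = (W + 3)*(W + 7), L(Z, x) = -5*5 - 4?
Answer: -1637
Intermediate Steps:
L(Z, x) = -29 (L(Z, x) = -25 - 4 = -29)
t(W) = (3 + W)*(7 + W)
L(-9, -9) - 134*t(-9) = -29 - 134*(21 + (-9)² + 10*(-9)) = -29 - 134*(21 + 81 - 90) = -29 - 134*12 = -29 - 1608 = -1637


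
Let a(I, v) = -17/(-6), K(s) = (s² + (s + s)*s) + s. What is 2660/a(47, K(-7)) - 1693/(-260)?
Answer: 4178381/4420 ≈ 945.33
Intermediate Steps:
K(s) = s + 3*s² (K(s) = (s² + (2*s)*s) + s = (s² + 2*s²) + s = 3*s² + s = s + 3*s²)
a(I, v) = 17/6 (a(I, v) = -17*(-⅙) = 17/6)
2660/a(47, K(-7)) - 1693/(-260) = 2660/(17/6) - 1693/(-260) = 2660*(6/17) - 1693*(-1/260) = 15960/17 + 1693/260 = 4178381/4420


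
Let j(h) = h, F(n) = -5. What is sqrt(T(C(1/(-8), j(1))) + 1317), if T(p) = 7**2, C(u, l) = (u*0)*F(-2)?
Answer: sqrt(1366) ≈ 36.959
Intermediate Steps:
C(u, l) = 0 (C(u, l) = (u*0)*(-5) = 0*(-5) = 0)
T(p) = 49
sqrt(T(C(1/(-8), j(1))) + 1317) = sqrt(49 + 1317) = sqrt(1366)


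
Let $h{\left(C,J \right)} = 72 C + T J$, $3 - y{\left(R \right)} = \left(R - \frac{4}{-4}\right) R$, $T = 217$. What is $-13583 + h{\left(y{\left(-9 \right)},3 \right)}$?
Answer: $-17900$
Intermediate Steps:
$y{\left(R \right)} = 3 - R \left(1 + R\right)$ ($y{\left(R \right)} = 3 - \left(R - \frac{4}{-4}\right) R = 3 - \left(R - -1\right) R = 3 - \left(R + 1\right) R = 3 - \left(1 + R\right) R = 3 - R \left(1 + R\right)$)
$h{\left(C,J \right)} = 72 C + 217 J$
$-13583 + h{\left(y{\left(-9 \right)},3 \right)} = -13583 + \left(72 \left(3 - -9 - \left(-9\right)^{2}\right) + 217 \cdot 3\right) = -13583 + \left(72 \left(3 + 9 - 81\right) + 651\right) = -13583 + \left(72 \left(-69\right) + 651\right) = -13583 + \left(-4968 + 651\right) = -13583 - 4317 = -17900$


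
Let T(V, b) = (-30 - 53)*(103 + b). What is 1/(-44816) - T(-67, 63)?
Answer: 617474847/44816 ≈ 13778.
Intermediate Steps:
T(V, b) = -8549 - 83*b (T(V, b) = -83*(103 + b) = -8549 - 83*b)
1/(-44816) - T(-67, 63) = 1/(-44816) - (-8549 - 83*63) = -1/44816 - (-8549 - 5229) = -1/44816 - 1*(-13778) = -1/44816 + 13778 = 617474847/44816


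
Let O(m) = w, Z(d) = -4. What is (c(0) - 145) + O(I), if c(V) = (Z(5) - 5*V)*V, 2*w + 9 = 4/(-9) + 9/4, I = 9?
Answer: -10699/72 ≈ -148.60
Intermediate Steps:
w = -259/72 (w = -9/2 + (4/(-9) + 9/4)/2 = -9/2 + (4*(-⅑) + 9*(¼))/2 = -9/2 + (-4/9 + 9/4)/2 = -9/2 + (½)*(65/36) = -9/2 + 65/72 = -259/72 ≈ -3.5972)
O(m) = -259/72
c(V) = V*(-4 - 5*V) (c(V) = (-4 - 5*V)*V = V*(-4 - 5*V))
(c(0) - 145) + O(I) = (-1*0*(4 + 5*0) - 145) - 259/72 = (-1*0*(4 + 0) - 145) - 259/72 = (-1*0*4 - 145) - 259/72 = (0 - 145) - 259/72 = -145 - 259/72 = -10699/72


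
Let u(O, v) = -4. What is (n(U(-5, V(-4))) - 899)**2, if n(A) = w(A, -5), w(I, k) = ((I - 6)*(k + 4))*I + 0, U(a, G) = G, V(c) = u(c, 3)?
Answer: 881721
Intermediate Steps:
V(c) = -4
w(I, k) = I*(-6 + I)*(4 + k) (w(I, k) = ((-6 + I)*(4 + k))*I + 0 = I*(-6 + I)*(4 + k) + 0 = I*(-6 + I)*(4 + k))
n(A) = A*(6 - A) (n(A) = A*(-24 - 6*(-5) + 4*A + A*(-5)) = A*(-24 + 30 + 4*A - 5*A) = A*(6 - A))
(n(U(-5, V(-4))) - 899)**2 = (-4*(6 - 1*(-4)) - 899)**2 = (-4*(6 + 4) - 899)**2 = (-4*10 - 899)**2 = (-40 - 899)**2 = (-939)**2 = 881721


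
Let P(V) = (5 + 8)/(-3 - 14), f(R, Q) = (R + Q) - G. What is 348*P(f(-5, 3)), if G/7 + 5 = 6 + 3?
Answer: -4524/17 ≈ -266.12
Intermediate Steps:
G = 28 (G = -35 + 7*(6 + 3) = -35 + 7*9 = -35 + 63 = 28)
f(R, Q) = -28 + Q + R (f(R, Q) = (R + Q) - 1*28 = (Q + R) - 28 = -28 + Q + R)
P(V) = -13/17 (P(V) = 13/(-17) = 13*(-1/17) = -13/17)
348*P(f(-5, 3)) = 348*(-13/17) = -4524/17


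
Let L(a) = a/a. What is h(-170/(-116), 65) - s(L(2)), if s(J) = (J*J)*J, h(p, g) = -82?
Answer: -83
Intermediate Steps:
L(a) = 1
s(J) = J³ (s(J) = J²*J = J³)
h(-170/(-116), 65) - s(L(2)) = -82 - 1*1³ = -82 - 1*1 = -82 - 1 = -83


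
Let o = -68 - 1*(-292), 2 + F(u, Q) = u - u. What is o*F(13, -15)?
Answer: -448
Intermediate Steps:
F(u, Q) = -2 (F(u, Q) = -2 + (u - u) = -2 + 0 = -2)
o = 224 (o = -68 + 292 = 224)
o*F(13, -15) = 224*(-2) = -448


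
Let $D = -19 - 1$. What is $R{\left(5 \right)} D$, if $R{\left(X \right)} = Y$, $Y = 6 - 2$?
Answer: $-80$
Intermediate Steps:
$D = -20$ ($D = -19 - 1 = -20$)
$Y = 4$ ($Y = 6 - 2 = 4$)
$R{\left(X \right)} = 4$
$R{\left(5 \right)} D = 4 \left(-20\right) = -80$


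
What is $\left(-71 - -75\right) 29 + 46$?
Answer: $162$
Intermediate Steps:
$\left(-71 - -75\right) 29 + 46 = \left(-71 + 75\right) 29 + 46 = 4 \cdot 29 + 46 = 116 + 46 = 162$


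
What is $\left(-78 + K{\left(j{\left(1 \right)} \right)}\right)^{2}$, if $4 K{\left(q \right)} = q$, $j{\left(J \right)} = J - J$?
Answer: $6084$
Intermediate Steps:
$j{\left(J \right)} = 0$
$K{\left(q \right)} = \frac{q}{4}$
$\left(-78 + K{\left(j{\left(1 \right)} \right)}\right)^{2} = \left(-78 + \frac{1}{4} \cdot 0\right)^{2} = \left(-78 + 0\right)^{2} = \left(-78\right)^{2} = 6084$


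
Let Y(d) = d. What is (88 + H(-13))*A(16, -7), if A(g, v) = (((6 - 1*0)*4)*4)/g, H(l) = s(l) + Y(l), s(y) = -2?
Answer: 438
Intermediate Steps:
H(l) = -2 + l
A(g, v) = 96/g (A(g, v) = (((6 + 0)*4)*4)/g = ((6*4)*4)/g = (24*4)/g = 96/g)
(88 + H(-13))*A(16, -7) = (88 + (-2 - 13))*(96/16) = (88 - 15)*(96*(1/16)) = 73*6 = 438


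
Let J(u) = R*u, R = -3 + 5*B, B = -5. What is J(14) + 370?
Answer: -22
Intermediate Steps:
R = -28 (R = -3 + 5*(-5) = -3 - 25 = -28)
J(u) = -28*u
J(14) + 370 = -28*14 + 370 = -392 + 370 = -22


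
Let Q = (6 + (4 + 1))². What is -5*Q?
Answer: -605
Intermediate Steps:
Q = 121 (Q = (6 + 5)² = 11² = 121)
-5*Q = -5*121 = -605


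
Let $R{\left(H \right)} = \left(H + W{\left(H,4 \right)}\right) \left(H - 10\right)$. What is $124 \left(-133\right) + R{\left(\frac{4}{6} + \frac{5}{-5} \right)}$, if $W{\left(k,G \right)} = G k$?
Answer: $- \frac{148273}{9} \approx -16475.0$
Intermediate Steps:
$R{\left(H \right)} = 5 H \left(-10 + H\right)$ ($R{\left(H \right)} = \left(H + 4 H\right) \left(H - 10\right) = 5 H \left(-10 + H\right)$)
$124 \left(-133\right) + R{\left(\frac{4}{6} + \frac{5}{-5} \right)} = 124 \left(-133\right) + 5 \left(\frac{4}{6} + \frac{5}{-5}\right) \left(-10 + \left(\frac{4}{6} + \frac{5}{-5}\right)\right) = -16492 + 5 \left(4 \cdot \frac{1}{6} + 5 \left(- \frac{1}{5}\right)\right) \left(-10 + \left(4 \cdot \frac{1}{6} + 5 \left(- \frac{1}{5}\right)\right)\right) = -16492 + 5 \left(\frac{2}{3} - 1\right) \left(-10 + \left(\frac{2}{3} - 1\right)\right) = -16492 + 5 \left(- \frac{1}{3}\right) \left(-10 - \frac{1}{3}\right) = -16492 + 5 \left(- \frac{1}{3}\right) \left(- \frac{31}{3}\right) = -16492 + \frac{155}{9} = - \frac{148273}{9}$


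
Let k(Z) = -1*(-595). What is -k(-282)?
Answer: -595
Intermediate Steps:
k(Z) = 595
-k(-282) = -1*595 = -595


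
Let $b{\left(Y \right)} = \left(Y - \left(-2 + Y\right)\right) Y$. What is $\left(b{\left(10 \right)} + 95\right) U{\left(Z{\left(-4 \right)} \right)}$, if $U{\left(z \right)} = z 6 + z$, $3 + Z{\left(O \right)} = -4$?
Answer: $-5635$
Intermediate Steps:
$b{\left(Y \right)} = 2 Y$
$Z{\left(O \right)} = -7$ ($Z{\left(O \right)} = -3 - 4 = -7$)
$U{\left(z \right)} = 7 z$ ($U{\left(z \right)} = 6 z + z = 7 z$)
$\left(b{\left(10 \right)} + 95\right) U{\left(Z{\left(-4 \right)} \right)} = \left(2 \cdot 10 + 95\right) 7 \left(-7\right) = \left(20 + 95\right) \left(-49\right) = 115 \left(-49\right) = -5635$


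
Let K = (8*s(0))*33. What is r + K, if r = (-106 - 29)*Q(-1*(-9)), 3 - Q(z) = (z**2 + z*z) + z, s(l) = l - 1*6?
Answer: 21096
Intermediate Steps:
s(l) = -6 + l (s(l) = l - 6 = -6 + l)
Q(z) = 3 - z - 2*z**2 (Q(z) = 3 - ((z**2 + z*z) + z) = 3 - ((z**2 + z**2) + z) = 3 - (2*z**2 + z) = 3 - (z + 2*z**2) = 3 + (-z - 2*z**2) = 3 - z - 2*z**2)
r = 22680 (r = (-106 - 29)*(3 - (-1)*(-9) - 2*(-1*(-9))**2) = -135*(3 - 1*9 - 2*9**2) = -135*(3 - 9 - 2*81) = -135*(3 - 9 - 162) = -135*(-168) = 22680)
K = -1584 (K = (8*(-6 + 0))*33 = (8*(-6))*33 = -48*33 = -1584)
r + K = 22680 - 1584 = 21096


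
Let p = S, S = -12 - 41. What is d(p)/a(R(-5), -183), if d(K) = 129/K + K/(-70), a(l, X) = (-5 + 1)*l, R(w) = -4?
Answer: -6221/59360 ≈ -0.10480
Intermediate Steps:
S = -53
a(l, X) = -4*l
p = -53
d(K) = 129/K - K/70 (d(K) = 129/K + K*(-1/70) = 129/K - K/70)
d(p)/a(R(-5), -183) = (129/(-53) - 1/70*(-53))/((-4*(-4))) = (129*(-1/53) + 53/70)/16 = (-129/53 + 53/70)*(1/16) = -6221/3710*1/16 = -6221/59360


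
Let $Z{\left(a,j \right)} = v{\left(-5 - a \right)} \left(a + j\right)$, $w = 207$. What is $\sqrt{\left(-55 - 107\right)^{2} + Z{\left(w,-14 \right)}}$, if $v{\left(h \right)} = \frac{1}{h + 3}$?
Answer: $\frac{\sqrt{1146323827}}{209} \approx 162.0$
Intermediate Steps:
$v{\left(h \right)} = \frac{1}{3 + h}$
$Z{\left(a,j \right)} = \frac{a + j}{-2 - a}$ ($Z{\left(a,j \right)} = \frac{a + j}{3 - \left(5 + a\right)} = \frac{a + j}{-2 - a}$)
$\sqrt{\left(-55 - 107\right)^{2} + Z{\left(w,-14 \right)}} = \sqrt{\left(-55 - 107\right)^{2} + \frac{\left(-1\right) 207 - -14}{2 + 207}} = \sqrt{\left(-162\right)^{2} + \frac{-207 + 14}{209}} = \sqrt{26244 + \frac{1}{209} \left(-193\right)} = \sqrt{26244 - \frac{193}{209}} = \sqrt{\frac{5484803}{209}} = \frac{\sqrt{1146323827}}{209}$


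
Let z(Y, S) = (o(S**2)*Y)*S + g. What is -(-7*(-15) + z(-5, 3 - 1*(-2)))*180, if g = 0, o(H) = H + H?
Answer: 206100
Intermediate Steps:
o(H) = 2*H
z(Y, S) = 2*Y*S**3 (z(Y, S) = ((2*S**2)*Y)*S + 0 = (2*Y*S**2)*S + 0 = 2*Y*S**3 + 0 = 2*Y*S**3)
-(-7*(-15) + z(-5, 3 - 1*(-2)))*180 = -(-7*(-15) + 2*(-5)*(3 - 1*(-2))**3)*180 = -(105 + 2*(-5)*(3 + 2)**3)*180 = -(105 + 2*(-5)*5**3)*180 = -(105 + 2*(-5)*125)*180 = -(105 - 1250)*180 = -(-1145)*180 = -1*(-206100) = 206100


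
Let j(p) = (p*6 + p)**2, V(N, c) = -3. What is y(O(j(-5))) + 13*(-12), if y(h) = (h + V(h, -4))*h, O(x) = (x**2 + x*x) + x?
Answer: 9014847118044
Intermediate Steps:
j(p) = 49*p**2 (j(p) = (6*p + p)**2 = (7*p)**2 = 49*p**2)
O(x) = x + 2*x**2 (O(x) = (x**2 + x**2) + x = 2*x**2 + x = x + 2*x**2)
y(h) = h*(-3 + h) (y(h) = (h - 3)*h = (-3 + h)*h = h*(-3 + h))
y(O(j(-5))) + 13*(-12) = ((49*(-5)**2)*(1 + 2*(49*(-5)**2)))*(-3 + (49*(-5)**2)*(1 + 2*(49*(-5)**2))) + 13*(-12) = ((49*25)*(1 + 2*(49*25)))*(-3 + (49*25)*(1 + 2*(49*25))) - 156 = (1225*(1 + 2*1225))*(-3 + 1225*(1 + 2*1225)) - 156 = (1225*(1 + 2450))*(-3 + 1225*(1 + 2450)) - 156 = (1225*2451)*(-3 + 1225*2451) - 156 = 3002475*(-3 + 3002475) - 156 = 3002475*3002472 - 156 = 9014847118200 - 156 = 9014847118044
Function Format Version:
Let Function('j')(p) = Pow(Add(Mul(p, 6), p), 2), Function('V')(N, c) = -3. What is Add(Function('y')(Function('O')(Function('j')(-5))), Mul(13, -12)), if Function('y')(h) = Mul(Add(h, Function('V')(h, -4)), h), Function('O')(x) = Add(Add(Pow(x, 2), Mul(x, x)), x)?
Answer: 9014847118044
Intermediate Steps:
Function('j')(p) = Mul(49, Pow(p, 2)) (Function('j')(p) = Pow(Add(Mul(6, p), p), 2) = Pow(Mul(7, p), 2) = Mul(49, Pow(p, 2)))
Function('O')(x) = Add(x, Mul(2, Pow(x, 2))) (Function('O')(x) = Add(Add(Pow(x, 2), Pow(x, 2)), x) = Add(Mul(2, Pow(x, 2)), x) = Add(x, Mul(2, Pow(x, 2))))
Function('y')(h) = Mul(h, Add(-3, h)) (Function('y')(h) = Mul(Add(h, -3), h) = Mul(Add(-3, h), h) = Mul(h, Add(-3, h)))
Add(Function('y')(Function('O')(Function('j')(-5))), Mul(13, -12)) = Add(Mul(Mul(Mul(49, Pow(-5, 2)), Add(1, Mul(2, Mul(49, Pow(-5, 2))))), Add(-3, Mul(Mul(49, Pow(-5, 2)), Add(1, Mul(2, Mul(49, Pow(-5, 2))))))), Mul(13, -12)) = Add(Mul(Mul(Mul(49, 25), Add(1, Mul(2, Mul(49, 25)))), Add(-3, Mul(Mul(49, 25), Add(1, Mul(2, Mul(49, 25)))))), -156) = Add(Mul(Mul(1225, Add(1, Mul(2, 1225))), Add(-3, Mul(1225, Add(1, Mul(2, 1225))))), -156) = Add(Mul(Mul(1225, Add(1, 2450)), Add(-3, Mul(1225, Add(1, 2450)))), -156) = Add(Mul(Mul(1225, 2451), Add(-3, Mul(1225, 2451))), -156) = Add(Mul(3002475, Add(-3, 3002475)), -156) = Add(Mul(3002475, 3002472), -156) = Add(9014847118200, -156) = 9014847118044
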